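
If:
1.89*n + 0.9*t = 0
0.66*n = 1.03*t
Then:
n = 0.00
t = 0.00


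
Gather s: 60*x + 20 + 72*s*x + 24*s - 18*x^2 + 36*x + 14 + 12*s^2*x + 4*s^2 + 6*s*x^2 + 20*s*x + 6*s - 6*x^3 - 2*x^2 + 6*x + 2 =s^2*(12*x + 4) + s*(6*x^2 + 92*x + 30) - 6*x^3 - 20*x^2 + 102*x + 36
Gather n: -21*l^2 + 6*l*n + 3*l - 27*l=-21*l^2 + 6*l*n - 24*l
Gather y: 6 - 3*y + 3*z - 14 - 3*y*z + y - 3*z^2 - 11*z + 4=y*(-3*z - 2) - 3*z^2 - 8*z - 4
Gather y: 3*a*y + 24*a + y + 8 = 24*a + y*(3*a + 1) + 8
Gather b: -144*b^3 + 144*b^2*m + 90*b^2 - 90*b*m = -144*b^3 + b^2*(144*m + 90) - 90*b*m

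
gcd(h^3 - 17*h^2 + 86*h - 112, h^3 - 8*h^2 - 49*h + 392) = h^2 - 15*h + 56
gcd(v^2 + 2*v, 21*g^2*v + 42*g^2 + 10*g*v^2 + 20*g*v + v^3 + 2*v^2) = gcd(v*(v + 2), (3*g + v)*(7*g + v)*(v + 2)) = v + 2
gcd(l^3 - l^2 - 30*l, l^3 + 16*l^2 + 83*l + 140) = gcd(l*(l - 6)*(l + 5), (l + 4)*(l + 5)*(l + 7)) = l + 5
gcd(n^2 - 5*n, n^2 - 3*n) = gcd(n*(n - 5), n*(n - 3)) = n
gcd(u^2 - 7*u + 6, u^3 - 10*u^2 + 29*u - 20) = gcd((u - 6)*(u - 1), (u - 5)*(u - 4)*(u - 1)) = u - 1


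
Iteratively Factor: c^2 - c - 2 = (c - 2)*(c + 1)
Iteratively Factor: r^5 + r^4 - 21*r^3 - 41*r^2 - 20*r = (r - 5)*(r^4 + 6*r^3 + 9*r^2 + 4*r) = r*(r - 5)*(r^3 + 6*r^2 + 9*r + 4) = r*(r - 5)*(r + 1)*(r^2 + 5*r + 4) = r*(r - 5)*(r + 1)^2*(r + 4)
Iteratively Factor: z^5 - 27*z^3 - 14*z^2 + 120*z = (z + 4)*(z^4 - 4*z^3 - 11*z^2 + 30*z) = (z - 5)*(z + 4)*(z^3 + z^2 - 6*z) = z*(z - 5)*(z + 4)*(z^2 + z - 6) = z*(z - 5)*(z + 3)*(z + 4)*(z - 2)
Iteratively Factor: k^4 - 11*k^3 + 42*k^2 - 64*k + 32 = (k - 2)*(k^3 - 9*k^2 + 24*k - 16) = (k - 4)*(k - 2)*(k^2 - 5*k + 4) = (k - 4)^2*(k - 2)*(k - 1)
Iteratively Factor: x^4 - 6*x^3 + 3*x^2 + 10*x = (x)*(x^3 - 6*x^2 + 3*x + 10) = x*(x - 5)*(x^2 - x - 2) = x*(x - 5)*(x + 1)*(x - 2)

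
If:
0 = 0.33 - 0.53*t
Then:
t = 0.62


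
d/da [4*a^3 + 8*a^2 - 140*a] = 12*a^2 + 16*a - 140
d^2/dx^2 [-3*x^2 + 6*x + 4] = -6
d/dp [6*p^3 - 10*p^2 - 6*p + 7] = 18*p^2 - 20*p - 6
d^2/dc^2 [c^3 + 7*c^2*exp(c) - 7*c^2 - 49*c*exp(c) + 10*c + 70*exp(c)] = 7*c^2*exp(c) - 21*c*exp(c) + 6*c - 14*exp(c) - 14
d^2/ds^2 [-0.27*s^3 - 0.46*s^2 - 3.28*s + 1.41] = -1.62*s - 0.92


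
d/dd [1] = 0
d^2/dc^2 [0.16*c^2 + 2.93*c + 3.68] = 0.320000000000000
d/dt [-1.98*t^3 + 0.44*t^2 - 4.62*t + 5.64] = -5.94*t^2 + 0.88*t - 4.62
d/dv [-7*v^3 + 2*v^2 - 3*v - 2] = -21*v^2 + 4*v - 3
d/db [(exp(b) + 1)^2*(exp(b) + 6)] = (exp(b) + 1)*(3*exp(b) + 13)*exp(b)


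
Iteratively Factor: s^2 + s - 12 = (s + 4)*(s - 3)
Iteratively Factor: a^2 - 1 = (a + 1)*(a - 1)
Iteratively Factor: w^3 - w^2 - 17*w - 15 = (w - 5)*(w^2 + 4*w + 3) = (w - 5)*(w + 1)*(w + 3)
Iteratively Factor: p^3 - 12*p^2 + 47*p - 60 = (p - 5)*(p^2 - 7*p + 12) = (p - 5)*(p - 3)*(p - 4)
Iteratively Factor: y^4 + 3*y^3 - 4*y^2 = (y)*(y^3 + 3*y^2 - 4*y) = y*(y + 4)*(y^2 - y) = y*(y - 1)*(y + 4)*(y)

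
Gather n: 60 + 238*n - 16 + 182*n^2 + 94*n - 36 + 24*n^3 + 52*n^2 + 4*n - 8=24*n^3 + 234*n^2 + 336*n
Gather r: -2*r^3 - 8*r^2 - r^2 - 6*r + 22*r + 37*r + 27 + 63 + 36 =-2*r^3 - 9*r^2 + 53*r + 126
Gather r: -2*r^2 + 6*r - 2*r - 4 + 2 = -2*r^2 + 4*r - 2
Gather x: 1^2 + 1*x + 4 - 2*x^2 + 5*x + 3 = -2*x^2 + 6*x + 8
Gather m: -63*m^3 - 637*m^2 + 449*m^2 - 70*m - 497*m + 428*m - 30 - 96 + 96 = -63*m^3 - 188*m^2 - 139*m - 30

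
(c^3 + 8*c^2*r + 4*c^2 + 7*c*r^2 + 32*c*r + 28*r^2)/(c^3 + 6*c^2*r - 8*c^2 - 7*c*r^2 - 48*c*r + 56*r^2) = (-c^2 - c*r - 4*c - 4*r)/(-c^2 + c*r + 8*c - 8*r)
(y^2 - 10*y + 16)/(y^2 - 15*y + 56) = (y - 2)/(y - 7)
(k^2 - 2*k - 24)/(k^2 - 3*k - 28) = (k - 6)/(k - 7)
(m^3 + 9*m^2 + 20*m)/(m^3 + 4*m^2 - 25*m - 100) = m/(m - 5)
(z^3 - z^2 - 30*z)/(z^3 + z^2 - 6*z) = (z^2 - z - 30)/(z^2 + z - 6)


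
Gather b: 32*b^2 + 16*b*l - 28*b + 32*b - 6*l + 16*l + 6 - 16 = 32*b^2 + b*(16*l + 4) + 10*l - 10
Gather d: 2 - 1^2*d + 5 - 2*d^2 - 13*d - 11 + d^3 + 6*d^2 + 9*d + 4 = d^3 + 4*d^2 - 5*d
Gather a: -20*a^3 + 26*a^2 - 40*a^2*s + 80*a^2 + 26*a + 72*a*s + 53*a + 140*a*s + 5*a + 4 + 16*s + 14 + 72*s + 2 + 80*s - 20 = -20*a^3 + a^2*(106 - 40*s) + a*(212*s + 84) + 168*s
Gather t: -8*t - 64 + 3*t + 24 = -5*t - 40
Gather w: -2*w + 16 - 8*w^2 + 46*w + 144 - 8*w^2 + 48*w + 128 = -16*w^2 + 92*w + 288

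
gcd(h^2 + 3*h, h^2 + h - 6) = h + 3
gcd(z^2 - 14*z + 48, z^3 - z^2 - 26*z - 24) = z - 6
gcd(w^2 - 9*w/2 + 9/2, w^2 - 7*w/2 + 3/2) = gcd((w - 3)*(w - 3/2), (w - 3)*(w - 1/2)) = w - 3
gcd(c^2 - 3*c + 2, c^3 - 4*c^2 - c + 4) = c - 1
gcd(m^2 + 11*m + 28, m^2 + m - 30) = 1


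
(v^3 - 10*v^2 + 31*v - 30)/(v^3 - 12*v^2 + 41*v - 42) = (v - 5)/(v - 7)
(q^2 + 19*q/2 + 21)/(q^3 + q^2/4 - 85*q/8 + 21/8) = 4*(q + 6)/(4*q^2 - 13*q + 3)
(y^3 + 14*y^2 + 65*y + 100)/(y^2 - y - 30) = (y^2 + 9*y + 20)/(y - 6)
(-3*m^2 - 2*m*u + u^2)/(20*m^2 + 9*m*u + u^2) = (-3*m^2 - 2*m*u + u^2)/(20*m^2 + 9*m*u + u^2)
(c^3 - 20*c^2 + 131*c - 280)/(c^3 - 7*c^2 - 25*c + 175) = (c - 8)/(c + 5)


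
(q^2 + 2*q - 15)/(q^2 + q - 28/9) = 9*(q^2 + 2*q - 15)/(9*q^2 + 9*q - 28)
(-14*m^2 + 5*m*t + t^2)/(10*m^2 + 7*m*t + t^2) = (-14*m^2 + 5*m*t + t^2)/(10*m^2 + 7*m*t + t^2)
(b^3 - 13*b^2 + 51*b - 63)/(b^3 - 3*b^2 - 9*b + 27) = (b - 7)/(b + 3)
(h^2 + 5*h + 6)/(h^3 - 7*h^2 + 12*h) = (h^2 + 5*h + 6)/(h*(h^2 - 7*h + 12))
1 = 1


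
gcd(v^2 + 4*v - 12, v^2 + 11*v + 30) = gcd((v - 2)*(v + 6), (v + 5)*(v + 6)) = v + 6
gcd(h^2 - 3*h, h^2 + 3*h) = h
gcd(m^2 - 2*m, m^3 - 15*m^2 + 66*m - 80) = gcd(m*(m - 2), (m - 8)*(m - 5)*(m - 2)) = m - 2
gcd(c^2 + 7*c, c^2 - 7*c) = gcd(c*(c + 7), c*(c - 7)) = c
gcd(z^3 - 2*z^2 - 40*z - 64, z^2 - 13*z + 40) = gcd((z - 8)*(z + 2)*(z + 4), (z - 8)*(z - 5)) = z - 8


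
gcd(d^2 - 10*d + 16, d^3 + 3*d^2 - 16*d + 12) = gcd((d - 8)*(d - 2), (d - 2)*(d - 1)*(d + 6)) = d - 2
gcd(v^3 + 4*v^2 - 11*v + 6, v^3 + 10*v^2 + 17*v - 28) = v - 1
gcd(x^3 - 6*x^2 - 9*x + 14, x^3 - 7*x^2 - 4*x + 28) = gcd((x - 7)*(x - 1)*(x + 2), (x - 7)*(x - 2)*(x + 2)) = x^2 - 5*x - 14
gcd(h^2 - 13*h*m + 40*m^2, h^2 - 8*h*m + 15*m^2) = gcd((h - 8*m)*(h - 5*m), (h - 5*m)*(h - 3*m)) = h - 5*m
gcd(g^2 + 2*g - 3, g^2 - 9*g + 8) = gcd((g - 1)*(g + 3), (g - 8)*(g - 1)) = g - 1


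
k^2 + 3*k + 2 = (k + 1)*(k + 2)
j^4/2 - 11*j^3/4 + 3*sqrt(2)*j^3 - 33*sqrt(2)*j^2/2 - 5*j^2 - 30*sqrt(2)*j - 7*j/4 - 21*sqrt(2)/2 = (j/2 + 1/2)*(j - 7)*(j + 1/2)*(j + 6*sqrt(2))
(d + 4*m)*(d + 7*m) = d^2 + 11*d*m + 28*m^2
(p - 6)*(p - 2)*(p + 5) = p^3 - 3*p^2 - 28*p + 60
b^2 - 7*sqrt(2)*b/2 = b*(b - 7*sqrt(2)/2)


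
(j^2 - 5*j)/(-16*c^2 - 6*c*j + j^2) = j*(5 - j)/(16*c^2 + 6*c*j - j^2)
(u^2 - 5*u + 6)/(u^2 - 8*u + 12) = (u - 3)/(u - 6)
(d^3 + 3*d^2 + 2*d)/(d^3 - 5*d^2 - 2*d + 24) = d*(d + 1)/(d^2 - 7*d + 12)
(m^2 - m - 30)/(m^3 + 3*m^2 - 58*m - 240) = (m - 6)/(m^2 - 2*m - 48)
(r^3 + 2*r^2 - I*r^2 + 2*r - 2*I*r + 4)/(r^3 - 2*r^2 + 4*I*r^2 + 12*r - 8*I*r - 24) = (r^2 + r*(2 + I) + 2*I)/(r^2 + r*(-2 + 6*I) - 12*I)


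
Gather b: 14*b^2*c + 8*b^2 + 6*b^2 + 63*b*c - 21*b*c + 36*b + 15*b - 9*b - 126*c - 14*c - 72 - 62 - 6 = b^2*(14*c + 14) + b*(42*c + 42) - 140*c - 140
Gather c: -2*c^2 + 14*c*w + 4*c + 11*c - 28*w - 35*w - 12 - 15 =-2*c^2 + c*(14*w + 15) - 63*w - 27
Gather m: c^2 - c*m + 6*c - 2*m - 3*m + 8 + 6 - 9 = c^2 + 6*c + m*(-c - 5) + 5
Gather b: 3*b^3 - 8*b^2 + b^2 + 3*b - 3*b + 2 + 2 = 3*b^3 - 7*b^2 + 4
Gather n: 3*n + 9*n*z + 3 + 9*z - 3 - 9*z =n*(9*z + 3)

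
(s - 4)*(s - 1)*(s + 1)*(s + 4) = s^4 - 17*s^2 + 16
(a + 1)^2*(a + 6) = a^3 + 8*a^2 + 13*a + 6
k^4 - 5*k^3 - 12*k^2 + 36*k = k*(k - 6)*(k - 2)*(k + 3)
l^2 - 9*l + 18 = (l - 6)*(l - 3)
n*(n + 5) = n^2 + 5*n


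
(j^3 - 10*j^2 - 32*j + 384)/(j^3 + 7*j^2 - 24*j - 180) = (j^2 - 16*j + 64)/(j^2 + j - 30)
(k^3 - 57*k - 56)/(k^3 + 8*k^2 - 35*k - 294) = (k^2 - 7*k - 8)/(k^2 + k - 42)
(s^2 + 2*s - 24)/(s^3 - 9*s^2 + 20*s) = (s + 6)/(s*(s - 5))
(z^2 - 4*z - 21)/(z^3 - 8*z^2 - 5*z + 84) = 1/(z - 4)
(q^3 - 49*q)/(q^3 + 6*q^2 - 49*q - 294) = q/(q + 6)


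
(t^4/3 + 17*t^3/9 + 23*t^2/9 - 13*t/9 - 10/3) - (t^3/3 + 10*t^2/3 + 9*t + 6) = t^4/3 + 14*t^3/9 - 7*t^2/9 - 94*t/9 - 28/3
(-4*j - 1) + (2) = 1 - 4*j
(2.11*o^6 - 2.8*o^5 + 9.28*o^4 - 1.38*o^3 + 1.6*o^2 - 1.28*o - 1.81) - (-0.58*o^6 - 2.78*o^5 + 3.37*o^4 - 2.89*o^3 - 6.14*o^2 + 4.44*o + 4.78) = 2.69*o^6 - 0.02*o^5 + 5.91*o^4 + 1.51*o^3 + 7.74*o^2 - 5.72*o - 6.59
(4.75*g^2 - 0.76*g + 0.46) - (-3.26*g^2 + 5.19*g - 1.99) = 8.01*g^2 - 5.95*g + 2.45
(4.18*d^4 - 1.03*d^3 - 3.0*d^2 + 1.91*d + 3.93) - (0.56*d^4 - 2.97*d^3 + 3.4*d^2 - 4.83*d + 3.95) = 3.62*d^4 + 1.94*d^3 - 6.4*d^2 + 6.74*d - 0.02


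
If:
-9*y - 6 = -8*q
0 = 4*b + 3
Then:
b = -3/4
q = 9*y/8 + 3/4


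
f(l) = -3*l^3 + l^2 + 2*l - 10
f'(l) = -9*l^2 + 2*l + 2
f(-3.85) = 168.32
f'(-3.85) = -139.10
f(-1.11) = -6.89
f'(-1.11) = -11.31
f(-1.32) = -4.00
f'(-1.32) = -16.32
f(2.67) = -54.63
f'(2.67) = -56.82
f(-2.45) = 35.22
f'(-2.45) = -56.92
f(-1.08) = -7.21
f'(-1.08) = -10.66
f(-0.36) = -10.45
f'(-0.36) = 0.11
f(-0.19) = -10.32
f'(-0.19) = 1.30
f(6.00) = -610.00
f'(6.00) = -310.00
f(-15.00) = 10310.00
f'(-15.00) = -2053.00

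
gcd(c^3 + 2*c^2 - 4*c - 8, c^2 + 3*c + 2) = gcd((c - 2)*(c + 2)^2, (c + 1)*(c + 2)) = c + 2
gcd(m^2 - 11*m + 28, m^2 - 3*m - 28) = m - 7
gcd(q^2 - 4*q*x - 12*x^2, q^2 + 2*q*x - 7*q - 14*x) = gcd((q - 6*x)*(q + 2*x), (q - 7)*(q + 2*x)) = q + 2*x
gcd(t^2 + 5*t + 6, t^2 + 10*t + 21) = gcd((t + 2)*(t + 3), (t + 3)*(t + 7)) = t + 3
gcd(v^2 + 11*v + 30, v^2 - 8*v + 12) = 1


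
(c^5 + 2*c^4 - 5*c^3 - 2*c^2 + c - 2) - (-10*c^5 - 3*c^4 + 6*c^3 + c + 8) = 11*c^5 + 5*c^4 - 11*c^3 - 2*c^2 - 10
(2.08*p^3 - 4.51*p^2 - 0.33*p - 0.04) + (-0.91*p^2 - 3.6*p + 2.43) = 2.08*p^3 - 5.42*p^2 - 3.93*p + 2.39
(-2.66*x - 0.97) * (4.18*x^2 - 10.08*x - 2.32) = -11.1188*x^3 + 22.7582*x^2 + 15.9488*x + 2.2504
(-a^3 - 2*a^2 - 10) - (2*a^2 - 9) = -a^3 - 4*a^2 - 1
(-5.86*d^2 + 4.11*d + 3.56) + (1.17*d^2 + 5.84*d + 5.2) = -4.69*d^2 + 9.95*d + 8.76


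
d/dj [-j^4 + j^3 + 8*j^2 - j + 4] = -4*j^3 + 3*j^2 + 16*j - 1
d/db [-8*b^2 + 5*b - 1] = 5 - 16*b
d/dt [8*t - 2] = 8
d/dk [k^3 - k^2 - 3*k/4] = 3*k^2 - 2*k - 3/4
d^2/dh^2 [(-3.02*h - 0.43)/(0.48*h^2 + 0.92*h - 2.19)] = (-(0.96*h + 0.92)*(1.92*h + 1.84)*(3.02*h + 0.43) + (8.6976*h + 5.9696)*(0.48*h^2 + 0.92*h - 2.19))/(0.48*h^2 + 0.92*h - 2.19)^3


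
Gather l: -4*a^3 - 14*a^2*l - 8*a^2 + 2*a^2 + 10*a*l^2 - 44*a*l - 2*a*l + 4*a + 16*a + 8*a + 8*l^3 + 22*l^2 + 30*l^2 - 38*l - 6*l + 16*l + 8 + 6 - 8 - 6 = -4*a^3 - 6*a^2 + 28*a + 8*l^3 + l^2*(10*a + 52) + l*(-14*a^2 - 46*a - 28)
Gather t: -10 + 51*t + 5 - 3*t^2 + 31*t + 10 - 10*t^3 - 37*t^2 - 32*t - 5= -10*t^3 - 40*t^2 + 50*t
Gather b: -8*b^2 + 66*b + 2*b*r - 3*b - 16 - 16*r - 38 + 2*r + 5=-8*b^2 + b*(2*r + 63) - 14*r - 49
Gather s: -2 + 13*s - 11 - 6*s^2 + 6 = -6*s^2 + 13*s - 7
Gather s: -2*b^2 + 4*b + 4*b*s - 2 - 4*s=-2*b^2 + 4*b + s*(4*b - 4) - 2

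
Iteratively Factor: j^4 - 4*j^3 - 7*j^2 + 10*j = (j - 5)*(j^3 + j^2 - 2*j) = (j - 5)*(j + 2)*(j^2 - j) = (j - 5)*(j - 1)*(j + 2)*(j)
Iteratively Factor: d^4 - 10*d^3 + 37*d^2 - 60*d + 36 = (d - 2)*(d^3 - 8*d^2 + 21*d - 18) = (d - 3)*(d - 2)*(d^2 - 5*d + 6) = (d - 3)^2*(d - 2)*(d - 2)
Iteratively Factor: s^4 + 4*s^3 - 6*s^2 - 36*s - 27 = (s + 3)*(s^3 + s^2 - 9*s - 9) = (s - 3)*(s + 3)*(s^2 + 4*s + 3) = (s - 3)*(s + 3)^2*(s + 1)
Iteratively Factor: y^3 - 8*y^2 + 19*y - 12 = (y - 1)*(y^2 - 7*y + 12) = (y - 3)*(y - 1)*(y - 4)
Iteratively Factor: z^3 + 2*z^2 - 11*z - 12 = (z - 3)*(z^2 + 5*z + 4) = (z - 3)*(z + 1)*(z + 4)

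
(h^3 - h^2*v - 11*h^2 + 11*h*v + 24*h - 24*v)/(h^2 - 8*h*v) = (h^3 - h^2*v - 11*h^2 + 11*h*v + 24*h - 24*v)/(h*(h - 8*v))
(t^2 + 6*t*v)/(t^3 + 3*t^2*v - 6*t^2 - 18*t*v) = (t + 6*v)/(t^2 + 3*t*v - 6*t - 18*v)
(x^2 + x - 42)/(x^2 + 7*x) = (x - 6)/x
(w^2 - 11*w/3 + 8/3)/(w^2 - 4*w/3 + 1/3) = (3*w - 8)/(3*w - 1)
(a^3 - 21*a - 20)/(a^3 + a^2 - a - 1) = (a^2 - a - 20)/(a^2 - 1)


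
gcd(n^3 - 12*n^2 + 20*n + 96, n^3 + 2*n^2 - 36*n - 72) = n^2 - 4*n - 12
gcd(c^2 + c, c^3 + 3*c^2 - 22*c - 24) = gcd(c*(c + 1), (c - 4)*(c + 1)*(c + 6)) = c + 1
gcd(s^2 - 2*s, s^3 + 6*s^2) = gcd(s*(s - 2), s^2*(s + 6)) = s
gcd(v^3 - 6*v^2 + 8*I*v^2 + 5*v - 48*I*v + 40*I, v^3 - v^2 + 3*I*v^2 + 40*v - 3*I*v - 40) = v^2 + v*(-1 + 8*I) - 8*I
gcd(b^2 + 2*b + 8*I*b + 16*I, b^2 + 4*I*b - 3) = 1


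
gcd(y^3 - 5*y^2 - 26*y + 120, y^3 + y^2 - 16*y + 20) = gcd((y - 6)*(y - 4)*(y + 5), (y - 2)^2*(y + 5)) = y + 5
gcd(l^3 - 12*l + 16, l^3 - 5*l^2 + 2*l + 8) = l - 2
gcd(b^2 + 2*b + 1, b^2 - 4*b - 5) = b + 1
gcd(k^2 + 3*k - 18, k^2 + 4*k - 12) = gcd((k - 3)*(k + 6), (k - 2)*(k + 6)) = k + 6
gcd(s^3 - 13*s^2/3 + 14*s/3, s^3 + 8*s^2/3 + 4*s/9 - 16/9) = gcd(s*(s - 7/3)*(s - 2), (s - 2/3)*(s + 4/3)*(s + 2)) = 1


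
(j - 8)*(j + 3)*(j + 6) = j^3 + j^2 - 54*j - 144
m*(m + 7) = m^2 + 7*m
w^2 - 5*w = w*(w - 5)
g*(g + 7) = g^2 + 7*g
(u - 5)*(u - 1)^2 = u^3 - 7*u^2 + 11*u - 5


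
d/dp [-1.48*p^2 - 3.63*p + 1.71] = -2.96*p - 3.63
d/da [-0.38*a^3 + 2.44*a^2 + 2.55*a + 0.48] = -1.14*a^2 + 4.88*a + 2.55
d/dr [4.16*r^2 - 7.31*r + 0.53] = 8.32*r - 7.31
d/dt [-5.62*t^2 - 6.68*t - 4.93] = -11.24*t - 6.68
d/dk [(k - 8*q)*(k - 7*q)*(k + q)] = 3*k^2 - 28*k*q + 41*q^2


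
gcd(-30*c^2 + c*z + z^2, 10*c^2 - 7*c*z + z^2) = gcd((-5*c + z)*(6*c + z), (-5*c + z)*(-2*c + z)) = -5*c + z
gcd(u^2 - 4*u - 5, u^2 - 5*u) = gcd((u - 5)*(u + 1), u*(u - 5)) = u - 5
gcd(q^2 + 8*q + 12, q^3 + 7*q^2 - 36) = q + 6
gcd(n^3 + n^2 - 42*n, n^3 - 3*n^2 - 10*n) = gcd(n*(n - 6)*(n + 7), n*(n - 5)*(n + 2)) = n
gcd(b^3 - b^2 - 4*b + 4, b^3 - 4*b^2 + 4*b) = b - 2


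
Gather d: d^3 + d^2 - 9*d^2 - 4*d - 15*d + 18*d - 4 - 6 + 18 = d^3 - 8*d^2 - d + 8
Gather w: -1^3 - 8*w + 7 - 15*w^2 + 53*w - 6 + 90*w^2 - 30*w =75*w^2 + 15*w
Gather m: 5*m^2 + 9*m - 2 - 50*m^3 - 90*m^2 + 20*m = -50*m^3 - 85*m^2 + 29*m - 2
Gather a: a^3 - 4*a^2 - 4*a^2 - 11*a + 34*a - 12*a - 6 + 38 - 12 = a^3 - 8*a^2 + 11*a + 20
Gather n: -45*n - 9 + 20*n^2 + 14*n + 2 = 20*n^2 - 31*n - 7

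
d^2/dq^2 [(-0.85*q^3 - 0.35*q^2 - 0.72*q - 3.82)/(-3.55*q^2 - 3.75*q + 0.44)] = (2.8421709430404e-14*q^5 + 5.6843418860808e-14*q^4 + 35.3905*q^3 + 283.7145*q^2 + 312.8577*q + 121.8827)/(44.738875*q^6 + 141.778125*q^5 + 133.130325*q^4 + 17.589375*q^3 - 16.50066*q^2 + 2.178*q - 0.085184)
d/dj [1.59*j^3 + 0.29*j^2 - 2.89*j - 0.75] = 4.77*j^2 + 0.58*j - 2.89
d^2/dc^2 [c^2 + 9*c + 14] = 2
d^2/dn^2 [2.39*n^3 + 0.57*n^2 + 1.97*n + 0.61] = 14.34*n + 1.14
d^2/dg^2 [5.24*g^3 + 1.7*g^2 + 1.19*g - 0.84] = 31.44*g + 3.4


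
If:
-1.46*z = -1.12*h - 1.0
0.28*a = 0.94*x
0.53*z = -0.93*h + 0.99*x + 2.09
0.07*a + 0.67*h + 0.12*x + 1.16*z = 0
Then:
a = -6.25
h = -0.09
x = -1.86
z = 0.62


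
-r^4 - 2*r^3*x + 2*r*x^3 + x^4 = (-r + x)*(r + x)^3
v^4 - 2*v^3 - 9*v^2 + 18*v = v*(v - 3)*(v - 2)*(v + 3)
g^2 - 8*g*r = g*(g - 8*r)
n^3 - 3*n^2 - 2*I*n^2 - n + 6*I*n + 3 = (n - 3)*(n - I)^2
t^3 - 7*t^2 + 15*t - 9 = (t - 3)^2*(t - 1)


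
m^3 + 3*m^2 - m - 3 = (m - 1)*(m + 1)*(m + 3)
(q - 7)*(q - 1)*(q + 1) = q^3 - 7*q^2 - q + 7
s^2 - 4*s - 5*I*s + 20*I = (s - 4)*(s - 5*I)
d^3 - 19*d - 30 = (d - 5)*(d + 2)*(d + 3)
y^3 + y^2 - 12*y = y*(y - 3)*(y + 4)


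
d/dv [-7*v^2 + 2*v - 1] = 2 - 14*v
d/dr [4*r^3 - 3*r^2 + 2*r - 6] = 12*r^2 - 6*r + 2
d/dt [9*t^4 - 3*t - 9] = 36*t^3 - 3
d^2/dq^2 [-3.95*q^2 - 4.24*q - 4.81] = -7.90000000000000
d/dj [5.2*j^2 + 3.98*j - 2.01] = 10.4*j + 3.98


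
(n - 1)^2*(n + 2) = n^3 - 3*n + 2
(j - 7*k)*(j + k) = j^2 - 6*j*k - 7*k^2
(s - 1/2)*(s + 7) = s^2 + 13*s/2 - 7/2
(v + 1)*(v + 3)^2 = v^3 + 7*v^2 + 15*v + 9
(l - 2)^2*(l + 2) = l^3 - 2*l^2 - 4*l + 8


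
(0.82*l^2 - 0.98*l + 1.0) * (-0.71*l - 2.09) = -0.5822*l^3 - 1.018*l^2 + 1.3382*l - 2.09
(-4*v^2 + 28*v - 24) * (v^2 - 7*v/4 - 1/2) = -4*v^4 + 35*v^3 - 71*v^2 + 28*v + 12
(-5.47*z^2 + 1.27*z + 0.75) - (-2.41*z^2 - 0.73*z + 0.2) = -3.06*z^2 + 2.0*z + 0.55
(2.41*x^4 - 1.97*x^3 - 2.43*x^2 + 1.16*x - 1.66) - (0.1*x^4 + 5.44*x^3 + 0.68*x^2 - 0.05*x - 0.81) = 2.31*x^4 - 7.41*x^3 - 3.11*x^2 + 1.21*x - 0.85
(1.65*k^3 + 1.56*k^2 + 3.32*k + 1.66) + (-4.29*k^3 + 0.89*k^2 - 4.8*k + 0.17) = -2.64*k^3 + 2.45*k^2 - 1.48*k + 1.83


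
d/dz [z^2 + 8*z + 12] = 2*z + 8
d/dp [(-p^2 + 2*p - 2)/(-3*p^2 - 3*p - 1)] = (9*p^2 - 10*p - 8)/(9*p^4 + 18*p^3 + 15*p^2 + 6*p + 1)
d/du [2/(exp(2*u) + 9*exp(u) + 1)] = (-4*exp(u) - 18)*exp(u)/(exp(2*u) + 9*exp(u) + 1)^2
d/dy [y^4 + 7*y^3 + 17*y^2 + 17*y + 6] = 4*y^3 + 21*y^2 + 34*y + 17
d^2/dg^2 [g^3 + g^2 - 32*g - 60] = 6*g + 2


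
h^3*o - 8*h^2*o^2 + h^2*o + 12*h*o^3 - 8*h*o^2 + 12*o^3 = (h - 6*o)*(h - 2*o)*(h*o + o)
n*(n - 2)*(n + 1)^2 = n^4 - 3*n^2 - 2*n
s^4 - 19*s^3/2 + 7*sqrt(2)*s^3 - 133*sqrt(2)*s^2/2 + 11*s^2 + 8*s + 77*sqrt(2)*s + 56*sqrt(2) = (s - 8)*(s - 2)*(s + 1/2)*(s + 7*sqrt(2))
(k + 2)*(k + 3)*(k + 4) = k^3 + 9*k^2 + 26*k + 24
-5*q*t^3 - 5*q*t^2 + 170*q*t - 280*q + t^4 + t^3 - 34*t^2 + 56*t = (-5*q + t)*(t - 4)*(t - 2)*(t + 7)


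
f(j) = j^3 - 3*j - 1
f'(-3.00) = 24.00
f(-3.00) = -19.00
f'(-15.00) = 672.00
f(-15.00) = -3331.00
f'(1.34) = 2.39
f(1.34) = -2.61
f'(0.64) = -1.77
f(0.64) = -2.66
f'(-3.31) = 29.87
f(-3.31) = -27.33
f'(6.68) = 130.87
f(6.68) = 277.04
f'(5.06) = 73.81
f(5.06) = 113.37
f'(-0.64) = -1.77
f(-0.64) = 0.66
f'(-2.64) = 17.91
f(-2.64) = -11.48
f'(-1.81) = 6.83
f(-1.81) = -1.50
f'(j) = 3*j^2 - 3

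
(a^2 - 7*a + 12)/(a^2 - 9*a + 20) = (a - 3)/(a - 5)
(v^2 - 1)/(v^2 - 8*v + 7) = (v + 1)/(v - 7)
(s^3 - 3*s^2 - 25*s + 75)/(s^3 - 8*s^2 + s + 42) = (s^2 - 25)/(s^2 - 5*s - 14)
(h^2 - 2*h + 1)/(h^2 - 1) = (h - 1)/(h + 1)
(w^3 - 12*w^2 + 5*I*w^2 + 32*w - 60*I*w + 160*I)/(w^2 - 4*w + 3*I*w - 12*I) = (w^2 + w*(-8 + 5*I) - 40*I)/(w + 3*I)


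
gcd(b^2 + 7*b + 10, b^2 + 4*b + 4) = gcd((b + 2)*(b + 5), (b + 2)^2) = b + 2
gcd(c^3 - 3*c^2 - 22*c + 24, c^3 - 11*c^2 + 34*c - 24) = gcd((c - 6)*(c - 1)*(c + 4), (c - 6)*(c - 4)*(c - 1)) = c^2 - 7*c + 6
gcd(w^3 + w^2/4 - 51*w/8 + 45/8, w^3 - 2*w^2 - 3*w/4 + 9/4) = w - 3/2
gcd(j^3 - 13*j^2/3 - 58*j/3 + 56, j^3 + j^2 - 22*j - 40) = j + 4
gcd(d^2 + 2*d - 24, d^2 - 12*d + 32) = d - 4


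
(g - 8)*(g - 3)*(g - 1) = g^3 - 12*g^2 + 35*g - 24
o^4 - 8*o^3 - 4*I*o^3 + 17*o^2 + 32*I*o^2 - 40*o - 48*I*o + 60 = (o - 6)*(o - 2)*(o - 5*I)*(o + I)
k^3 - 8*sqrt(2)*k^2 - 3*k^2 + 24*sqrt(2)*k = k*(k - 3)*(k - 8*sqrt(2))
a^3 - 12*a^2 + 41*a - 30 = (a - 6)*(a - 5)*(a - 1)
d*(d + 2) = d^2 + 2*d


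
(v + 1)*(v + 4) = v^2 + 5*v + 4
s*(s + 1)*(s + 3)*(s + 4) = s^4 + 8*s^3 + 19*s^2 + 12*s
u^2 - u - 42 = (u - 7)*(u + 6)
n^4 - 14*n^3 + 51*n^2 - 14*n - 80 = (n - 8)*(n - 5)*(n - 2)*(n + 1)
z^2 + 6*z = z*(z + 6)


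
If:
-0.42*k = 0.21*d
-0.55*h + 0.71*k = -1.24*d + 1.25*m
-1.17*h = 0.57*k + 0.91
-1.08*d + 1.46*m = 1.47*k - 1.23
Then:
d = -3.25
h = -1.57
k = 1.63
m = -1.61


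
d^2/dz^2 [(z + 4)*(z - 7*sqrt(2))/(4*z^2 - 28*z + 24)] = (-7*sqrt(2)*z^3 + 11*z^3 - 84*sqrt(2)*z^2 - 18*z^2 - 72*z + 714*sqrt(2)*z - 1498*sqrt(2) + 204)/(2*(z^6 - 21*z^5 + 165*z^4 - 595*z^3 + 990*z^2 - 756*z + 216))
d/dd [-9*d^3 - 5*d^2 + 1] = d*(-27*d - 10)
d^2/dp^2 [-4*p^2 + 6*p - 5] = -8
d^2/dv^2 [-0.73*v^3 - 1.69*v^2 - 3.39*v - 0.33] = -4.38*v - 3.38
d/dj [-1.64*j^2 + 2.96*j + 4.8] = 2.96 - 3.28*j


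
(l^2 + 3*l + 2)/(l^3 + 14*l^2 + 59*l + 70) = (l + 1)/(l^2 + 12*l + 35)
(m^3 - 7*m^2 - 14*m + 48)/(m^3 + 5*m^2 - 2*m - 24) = (m - 8)/(m + 4)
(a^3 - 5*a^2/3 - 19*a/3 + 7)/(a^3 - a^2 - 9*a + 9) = (a + 7/3)/(a + 3)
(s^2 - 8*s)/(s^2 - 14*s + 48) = s/(s - 6)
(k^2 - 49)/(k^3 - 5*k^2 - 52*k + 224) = (k - 7)/(k^2 - 12*k + 32)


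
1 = 1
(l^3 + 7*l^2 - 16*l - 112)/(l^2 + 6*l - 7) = (l^2 - 16)/(l - 1)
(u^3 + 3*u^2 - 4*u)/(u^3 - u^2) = (u + 4)/u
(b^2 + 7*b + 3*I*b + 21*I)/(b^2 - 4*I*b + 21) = (b + 7)/(b - 7*I)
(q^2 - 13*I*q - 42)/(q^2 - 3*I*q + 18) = (q - 7*I)/(q + 3*I)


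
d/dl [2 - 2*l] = -2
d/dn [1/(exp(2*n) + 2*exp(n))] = -(2*exp(n) + 2)*exp(-n)/(exp(n) + 2)^2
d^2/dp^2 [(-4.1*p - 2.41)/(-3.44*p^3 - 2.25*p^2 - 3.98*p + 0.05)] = (291.10656*p^5 + 532.631712*p^4 + 227.69906*p^3 + 279.640902*p^2 + 134.74392*p + 78.524778)/(40.707584*p^9 + 79.8768*p^8 + 193.538184*p^7 + 194.446785*p^6 + 221.597178*p^5 + 102.055965*p^4 + 60.384092*p^3 - 2.359185*p^2 + 0.02985*p - 0.000125)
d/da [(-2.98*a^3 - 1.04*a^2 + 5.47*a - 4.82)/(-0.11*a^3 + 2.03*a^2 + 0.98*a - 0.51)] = (-1.11022302462516e-16*a^5 - 6.1638*a^4 - 4.6374*a^3 - 9.1545*a^2 + 20.63*a + 1.9339)/(0.0121*a^6 - 0.4466*a^5 + 3.9053*a^4 + 4.091*a^3 - 1.1102*a^2 - 0.9996*a + 0.2601)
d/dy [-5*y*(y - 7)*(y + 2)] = -15*y^2 + 50*y + 70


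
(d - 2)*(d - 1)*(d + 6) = d^3 + 3*d^2 - 16*d + 12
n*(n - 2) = n^2 - 2*n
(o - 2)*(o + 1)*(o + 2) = o^3 + o^2 - 4*o - 4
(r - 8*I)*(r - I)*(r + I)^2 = r^4 - 7*I*r^3 + 9*r^2 - 7*I*r + 8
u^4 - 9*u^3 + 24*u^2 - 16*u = u*(u - 4)^2*(u - 1)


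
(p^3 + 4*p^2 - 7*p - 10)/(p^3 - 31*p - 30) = (p - 2)/(p - 6)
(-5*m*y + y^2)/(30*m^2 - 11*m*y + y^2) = y/(-6*m + y)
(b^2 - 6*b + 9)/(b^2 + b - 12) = (b - 3)/(b + 4)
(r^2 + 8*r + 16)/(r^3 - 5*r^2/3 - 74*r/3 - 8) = 3*(r + 4)/(3*r^2 - 17*r - 6)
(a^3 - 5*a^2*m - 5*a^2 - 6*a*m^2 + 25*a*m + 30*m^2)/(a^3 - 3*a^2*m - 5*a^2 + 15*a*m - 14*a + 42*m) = (a^3 - 5*a^2*m - 5*a^2 - 6*a*m^2 + 25*a*m + 30*m^2)/(a^3 - 3*a^2*m - 5*a^2 + 15*a*m - 14*a + 42*m)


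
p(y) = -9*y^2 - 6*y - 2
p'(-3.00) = 48.00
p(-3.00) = -65.00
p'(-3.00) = 48.00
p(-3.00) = -65.00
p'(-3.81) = 62.58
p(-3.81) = -109.78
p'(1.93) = -40.74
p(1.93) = -47.10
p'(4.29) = -83.22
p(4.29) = -193.38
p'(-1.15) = 14.70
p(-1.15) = -7.00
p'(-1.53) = 21.54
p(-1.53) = -13.89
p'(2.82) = -56.76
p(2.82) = -90.49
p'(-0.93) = 10.74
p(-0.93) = -4.20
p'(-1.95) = 29.10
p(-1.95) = -24.52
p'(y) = -18*y - 6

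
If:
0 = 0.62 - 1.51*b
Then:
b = 0.41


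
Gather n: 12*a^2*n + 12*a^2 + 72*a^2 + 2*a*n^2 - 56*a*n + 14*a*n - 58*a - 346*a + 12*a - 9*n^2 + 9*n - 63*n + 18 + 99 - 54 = 84*a^2 - 392*a + n^2*(2*a - 9) + n*(12*a^2 - 42*a - 54) + 63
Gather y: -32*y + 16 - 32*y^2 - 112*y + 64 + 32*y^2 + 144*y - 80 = 0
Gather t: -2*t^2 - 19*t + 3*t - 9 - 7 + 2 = -2*t^2 - 16*t - 14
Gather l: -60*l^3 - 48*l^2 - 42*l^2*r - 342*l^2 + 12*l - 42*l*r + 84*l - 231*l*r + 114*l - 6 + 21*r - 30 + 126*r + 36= -60*l^3 + l^2*(-42*r - 390) + l*(210 - 273*r) + 147*r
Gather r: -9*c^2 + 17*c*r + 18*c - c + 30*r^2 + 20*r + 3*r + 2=-9*c^2 + 17*c + 30*r^2 + r*(17*c + 23) + 2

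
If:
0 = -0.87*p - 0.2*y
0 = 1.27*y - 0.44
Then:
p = -0.08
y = 0.35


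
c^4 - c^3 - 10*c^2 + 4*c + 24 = (c - 3)*(c - 2)*(c + 2)^2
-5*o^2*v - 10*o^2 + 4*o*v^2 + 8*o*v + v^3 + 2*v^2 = (-o + v)*(5*o + v)*(v + 2)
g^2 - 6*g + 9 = (g - 3)^2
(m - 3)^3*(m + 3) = m^4 - 6*m^3 + 54*m - 81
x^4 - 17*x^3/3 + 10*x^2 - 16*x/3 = x*(x - 8/3)*(x - 2)*(x - 1)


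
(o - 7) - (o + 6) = -13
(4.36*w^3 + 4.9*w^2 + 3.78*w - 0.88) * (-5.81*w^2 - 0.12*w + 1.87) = -25.3316*w^5 - 28.9922*w^4 - 14.3966*w^3 + 13.8222*w^2 + 7.1742*w - 1.6456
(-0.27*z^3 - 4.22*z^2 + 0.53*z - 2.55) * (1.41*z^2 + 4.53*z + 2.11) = -0.3807*z^5 - 7.1733*z^4 - 18.939*z^3 - 10.0988*z^2 - 10.4332*z - 5.3805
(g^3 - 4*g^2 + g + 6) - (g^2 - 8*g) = g^3 - 5*g^2 + 9*g + 6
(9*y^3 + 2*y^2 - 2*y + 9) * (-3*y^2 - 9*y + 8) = -27*y^5 - 87*y^4 + 60*y^3 + 7*y^2 - 97*y + 72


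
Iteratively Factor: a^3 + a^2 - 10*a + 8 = (a - 1)*(a^2 + 2*a - 8) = (a - 1)*(a + 4)*(a - 2)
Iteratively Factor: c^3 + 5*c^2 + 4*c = (c + 4)*(c^2 + c) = (c + 1)*(c + 4)*(c)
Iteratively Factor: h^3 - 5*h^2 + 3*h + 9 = (h - 3)*(h^2 - 2*h - 3) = (h - 3)*(h + 1)*(h - 3)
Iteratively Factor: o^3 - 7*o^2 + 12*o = (o)*(o^2 - 7*o + 12) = o*(o - 3)*(o - 4)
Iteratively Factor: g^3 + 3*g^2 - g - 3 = (g + 3)*(g^2 - 1) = (g + 1)*(g + 3)*(g - 1)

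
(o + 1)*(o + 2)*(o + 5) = o^3 + 8*o^2 + 17*o + 10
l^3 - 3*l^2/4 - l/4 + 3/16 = (l - 3/4)*(l - 1/2)*(l + 1/2)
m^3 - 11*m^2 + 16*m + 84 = (m - 7)*(m - 6)*(m + 2)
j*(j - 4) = j^2 - 4*j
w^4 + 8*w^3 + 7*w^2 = w^2*(w + 1)*(w + 7)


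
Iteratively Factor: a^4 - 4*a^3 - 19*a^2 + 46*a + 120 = (a + 3)*(a^3 - 7*a^2 + 2*a + 40) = (a + 2)*(a + 3)*(a^2 - 9*a + 20) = (a - 5)*(a + 2)*(a + 3)*(a - 4)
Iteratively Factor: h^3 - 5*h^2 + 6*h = (h - 3)*(h^2 - 2*h) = h*(h - 3)*(h - 2)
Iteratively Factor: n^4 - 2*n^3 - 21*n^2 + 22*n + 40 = (n + 1)*(n^3 - 3*n^2 - 18*n + 40) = (n + 1)*(n + 4)*(n^2 - 7*n + 10) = (n - 2)*(n + 1)*(n + 4)*(n - 5)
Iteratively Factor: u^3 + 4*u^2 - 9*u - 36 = (u + 3)*(u^2 + u - 12) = (u - 3)*(u + 3)*(u + 4)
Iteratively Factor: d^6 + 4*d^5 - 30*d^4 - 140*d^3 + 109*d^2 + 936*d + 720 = (d + 1)*(d^5 + 3*d^4 - 33*d^3 - 107*d^2 + 216*d + 720) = (d - 3)*(d + 1)*(d^4 + 6*d^3 - 15*d^2 - 152*d - 240) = (d - 3)*(d + 1)*(d + 4)*(d^3 + 2*d^2 - 23*d - 60) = (d - 5)*(d - 3)*(d + 1)*(d + 4)*(d^2 + 7*d + 12) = (d - 5)*(d - 3)*(d + 1)*(d + 3)*(d + 4)*(d + 4)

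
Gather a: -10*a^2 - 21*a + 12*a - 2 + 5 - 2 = -10*a^2 - 9*a + 1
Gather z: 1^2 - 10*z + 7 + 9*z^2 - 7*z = 9*z^2 - 17*z + 8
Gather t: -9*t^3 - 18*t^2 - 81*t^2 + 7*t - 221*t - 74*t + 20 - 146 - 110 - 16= -9*t^3 - 99*t^2 - 288*t - 252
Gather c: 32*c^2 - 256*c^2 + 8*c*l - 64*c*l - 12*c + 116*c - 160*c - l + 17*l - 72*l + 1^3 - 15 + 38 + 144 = -224*c^2 + c*(-56*l - 56) - 56*l + 168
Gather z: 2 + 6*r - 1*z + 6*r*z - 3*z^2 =6*r - 3*z^2 + z*(6*r - 1) + 2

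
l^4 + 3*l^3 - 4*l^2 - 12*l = l*(l - 2)*(l + 2)*(l + 3)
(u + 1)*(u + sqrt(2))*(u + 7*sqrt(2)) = u^3 + u^2 + 8*sqrt(2)*u^2 + 8*sqrt(2)*u + 14*u + 14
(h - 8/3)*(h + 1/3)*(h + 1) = h^3 - 4*h^2/3 - 29*h/9 - 8/9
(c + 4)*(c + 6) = c^2 + 10*c + 24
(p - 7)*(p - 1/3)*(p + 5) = p^3 - 7*p^2/3 - 103*p/3 + 35/3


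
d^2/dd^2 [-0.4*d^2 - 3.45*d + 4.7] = -0.800000000000000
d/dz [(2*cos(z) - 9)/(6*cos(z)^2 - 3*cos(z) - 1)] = (12*cos(z)^2 - 108*cos(z) + 29)*sin(z)/(6*sin(z)^2 + 3*cos(z) - 5)^2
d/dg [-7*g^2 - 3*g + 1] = -14*g - 3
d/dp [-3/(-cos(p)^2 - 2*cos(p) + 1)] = 6*(cos(p) + 1)*sin(p)/(-sin(p)^2 + 2*cos(p))^2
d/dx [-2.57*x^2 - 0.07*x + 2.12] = -5.14*x - 0.07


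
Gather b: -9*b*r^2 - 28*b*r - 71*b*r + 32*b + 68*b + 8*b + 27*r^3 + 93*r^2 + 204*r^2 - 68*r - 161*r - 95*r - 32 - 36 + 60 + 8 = b*(-9*r^2 - 99*r + 108) + 27*r^3 + 297*r^2 - 324*r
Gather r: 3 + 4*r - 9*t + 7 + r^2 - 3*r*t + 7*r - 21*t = r^2 + r*(11 - 3*t) - 30*t + 10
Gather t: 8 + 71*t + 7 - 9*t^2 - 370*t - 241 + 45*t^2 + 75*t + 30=36*t^2 - 224*t - 196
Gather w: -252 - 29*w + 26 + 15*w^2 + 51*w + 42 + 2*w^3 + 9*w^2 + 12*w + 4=2*w^3 + 24*w^2 + 34*w - 180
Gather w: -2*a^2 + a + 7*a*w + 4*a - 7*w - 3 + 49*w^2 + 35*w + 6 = -2*a^2 + 5*a + 49*w^2 + w*(7*a + 28) + 3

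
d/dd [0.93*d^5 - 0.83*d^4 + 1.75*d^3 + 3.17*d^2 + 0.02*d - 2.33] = 4.65*d^4 - 3.32*d^3 + 5.25*d^2 + 6.34*d + 0.02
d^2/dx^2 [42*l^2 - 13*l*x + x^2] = 2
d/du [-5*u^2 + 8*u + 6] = 8 - 10*u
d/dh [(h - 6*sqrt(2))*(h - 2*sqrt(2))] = 2*h - 8*sqrt(2)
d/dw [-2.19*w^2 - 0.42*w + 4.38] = -4.38*w - 0.42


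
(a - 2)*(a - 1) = a^2 - 3*a + 2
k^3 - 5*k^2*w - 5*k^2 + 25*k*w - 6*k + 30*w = (k - 6)*(k + 1)*(k - 5*w)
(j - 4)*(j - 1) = j^2 - 5*j + 4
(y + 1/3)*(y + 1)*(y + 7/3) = y^3 + 11*y^2/3 + 31*y/9 + 7/9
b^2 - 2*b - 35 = (b - 7)*(b + 5)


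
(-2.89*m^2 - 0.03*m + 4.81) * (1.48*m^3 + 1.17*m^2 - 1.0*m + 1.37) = -4.2772*m^5 - 3.4257*m^4 + 9.9737*m^3 + 1.6984*m^2 - 4.8511*m + 6.5897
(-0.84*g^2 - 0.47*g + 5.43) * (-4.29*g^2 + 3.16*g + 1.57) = 3.6036*g^4 - 0.6381*g^3 - 26.0987*g^2 + 16.4209*g + 8.5251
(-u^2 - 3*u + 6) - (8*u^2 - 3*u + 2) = 4 - 9*u^2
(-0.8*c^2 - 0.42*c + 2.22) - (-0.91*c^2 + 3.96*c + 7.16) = 0.11*c^2 - 4.38*c - 4.94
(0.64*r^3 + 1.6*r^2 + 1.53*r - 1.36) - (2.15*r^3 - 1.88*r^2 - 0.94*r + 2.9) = -1.51*r^3 + 3.48*r^2 + 2.47*r - 4.26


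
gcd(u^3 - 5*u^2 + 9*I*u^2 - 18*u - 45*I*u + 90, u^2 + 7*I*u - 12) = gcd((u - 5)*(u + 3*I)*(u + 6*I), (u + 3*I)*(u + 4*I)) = u + 3*I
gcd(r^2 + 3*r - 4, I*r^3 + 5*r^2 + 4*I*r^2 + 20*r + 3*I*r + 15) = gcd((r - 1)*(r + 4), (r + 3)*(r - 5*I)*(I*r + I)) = 1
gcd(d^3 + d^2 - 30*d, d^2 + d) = d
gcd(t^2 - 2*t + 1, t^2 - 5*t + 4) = t - 1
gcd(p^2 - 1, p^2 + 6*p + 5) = p + 1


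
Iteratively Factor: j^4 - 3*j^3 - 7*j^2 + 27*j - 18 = (j + 3)*(j^3 - 6*j^2 + 11*j - 6) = (j - 3)*(j + 3)*(j^2 - 3*j + 2) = (j - 3)*(j - 1)*(j + 3)*(j - 2)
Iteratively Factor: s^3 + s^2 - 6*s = (s - 2)*(s^2 + 3*s) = (s - 2)*(s + 3)*(s)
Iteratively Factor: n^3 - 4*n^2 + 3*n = (n - 1)*(n^2 - 3*n) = (n - 3)*(n - 1)*(n)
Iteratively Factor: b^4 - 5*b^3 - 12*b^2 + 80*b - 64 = (b - 1)*(b^3 - 4*b^2 - 16*b + 64) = (b - 4)*(b - 1)*(b^2 - 16) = (b - 4)*(b - 1)*(b + 4)*(b - 4)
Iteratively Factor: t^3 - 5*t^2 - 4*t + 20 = (t - 5)*(t^2 - 4) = (t - 5)*(t - 2)*(t + 2)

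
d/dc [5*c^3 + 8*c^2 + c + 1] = 15*c^2 + 16*c + 1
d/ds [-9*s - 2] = -9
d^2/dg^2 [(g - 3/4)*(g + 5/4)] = 2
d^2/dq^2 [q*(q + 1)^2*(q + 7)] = 12*q^2 + 54*q + 30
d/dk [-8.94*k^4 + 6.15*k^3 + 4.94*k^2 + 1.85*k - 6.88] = -35.76*k^3 + 18.45*k^2 + 9.88*k + 1.85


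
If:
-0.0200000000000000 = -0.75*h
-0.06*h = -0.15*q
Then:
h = 0.03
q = 0.01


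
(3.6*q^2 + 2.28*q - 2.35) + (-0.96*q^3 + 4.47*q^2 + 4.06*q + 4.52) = -0.96*q^3 + 8.07*q^2 + 6.34*q + 2.17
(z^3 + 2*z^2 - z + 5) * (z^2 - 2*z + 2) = z^5 - 3*z^3 + 11*z^2 - 12*z + 10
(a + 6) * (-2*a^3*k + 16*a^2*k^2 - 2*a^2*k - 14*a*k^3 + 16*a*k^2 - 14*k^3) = -2*a^4*k + 16*a^3*k^2 - 14*a^3*k - 14*a^2*k^3 + 112*a^2*k^2 - 12*a^2*k - 98*a*k^3 + 96*a*k^2 - 84*k^3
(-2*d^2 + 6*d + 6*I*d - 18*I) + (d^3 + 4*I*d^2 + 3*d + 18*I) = d^3 - 2*d^2 + 4*I*d^2 + 9*d + 6*I*d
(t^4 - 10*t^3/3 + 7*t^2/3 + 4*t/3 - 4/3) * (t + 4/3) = t^5 - 2*t^4 - 19*t^3/9 + 40*t^2/9 + 4*t/9 - 16/9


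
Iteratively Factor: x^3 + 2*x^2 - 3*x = (x + 3)*(x^2 - x) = x*(x + 3)*(x - 1)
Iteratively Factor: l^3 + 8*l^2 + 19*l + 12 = (l + 3)*(l^2 + 5*l + 4) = (l + 3)*(l + 4)*(l + 1)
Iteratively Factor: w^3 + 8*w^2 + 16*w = (w)*(w^2 + 8*w + 16) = w*(w + 4)*(w + 4)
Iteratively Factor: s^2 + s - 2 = (s + 2)*(s - 1)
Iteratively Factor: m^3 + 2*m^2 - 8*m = (m - 2)*(m^2 + 4*m) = m*(m - 2)*(m + 4)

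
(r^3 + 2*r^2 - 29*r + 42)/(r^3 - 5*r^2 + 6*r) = (r + 7)/r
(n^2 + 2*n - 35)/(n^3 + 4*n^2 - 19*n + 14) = (n - 5)/(n^2 - 3*n + 2)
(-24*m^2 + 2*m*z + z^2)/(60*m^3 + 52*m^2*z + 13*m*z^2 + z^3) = (-4*m + z)/(10*m^2 + 7*m*z + z^2)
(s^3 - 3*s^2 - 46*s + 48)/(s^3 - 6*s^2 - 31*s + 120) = (s^2 + 5*s - 6)/(s^2 + 2*s - 15)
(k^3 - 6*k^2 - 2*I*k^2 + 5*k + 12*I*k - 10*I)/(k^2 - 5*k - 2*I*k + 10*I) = k - 1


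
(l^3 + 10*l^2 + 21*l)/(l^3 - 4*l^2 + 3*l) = (l^2 + 10*l + 21)/(l^2 - 4*l + 3)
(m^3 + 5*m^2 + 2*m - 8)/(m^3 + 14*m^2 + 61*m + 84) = (m^2 + m - 2)/(m^2 + 10*m + 21)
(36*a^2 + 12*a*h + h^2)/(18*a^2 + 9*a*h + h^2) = (6*a + h)/(3*a + h)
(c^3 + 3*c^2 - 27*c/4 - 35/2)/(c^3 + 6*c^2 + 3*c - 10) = (c^2 + c - 35/4)/(c^2 + 4*c - 5)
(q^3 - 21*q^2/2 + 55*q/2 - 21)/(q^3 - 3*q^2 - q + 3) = (q^3 - 21*q^2/2 + 55*q/2 - 21)/(q^3 - 3*q^2 - q + 3)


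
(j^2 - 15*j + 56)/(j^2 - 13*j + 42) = (j - 8)/(j - 6)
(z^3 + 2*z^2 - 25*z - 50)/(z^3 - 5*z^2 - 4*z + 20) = (z + 5)/(z - 2)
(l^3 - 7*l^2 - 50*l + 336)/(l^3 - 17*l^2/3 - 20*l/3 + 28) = 3*(l^2 - l - 56)/(3*l^2 + l - 14)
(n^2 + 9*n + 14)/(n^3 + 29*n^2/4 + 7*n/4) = 4*(n + 2)/(n*(4*n + 1))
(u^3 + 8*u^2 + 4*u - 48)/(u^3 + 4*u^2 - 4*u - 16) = (u + 6)/(u + 2)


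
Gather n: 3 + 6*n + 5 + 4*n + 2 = 10*n + 10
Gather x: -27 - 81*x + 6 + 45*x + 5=-36*x - 16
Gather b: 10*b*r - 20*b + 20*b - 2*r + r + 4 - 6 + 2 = 10*b*r - r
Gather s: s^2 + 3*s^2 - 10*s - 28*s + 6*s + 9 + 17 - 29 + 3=4*s^2 - 32*s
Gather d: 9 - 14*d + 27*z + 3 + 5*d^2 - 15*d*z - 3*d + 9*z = 5*d^2 + d*(-15*z - 17) + 36*z + 12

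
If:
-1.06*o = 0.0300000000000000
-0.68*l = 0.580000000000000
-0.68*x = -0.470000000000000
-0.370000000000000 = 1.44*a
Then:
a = -0.26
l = -0.85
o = -0.03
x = 0.69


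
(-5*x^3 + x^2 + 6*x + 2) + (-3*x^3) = -8*x^3 + x^2 + 6*x + 2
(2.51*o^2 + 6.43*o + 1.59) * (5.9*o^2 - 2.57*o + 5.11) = 14.809*o^4 + 31.4863*o^3 + 5.682*o^2 + 28.771*o + 8.1249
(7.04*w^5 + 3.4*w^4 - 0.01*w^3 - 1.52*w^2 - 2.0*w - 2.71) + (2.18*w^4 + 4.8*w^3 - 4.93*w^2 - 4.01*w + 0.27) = 7.04*w^5 + 5.58*w^4 + 4.79*w^3 - 6.45*w^2 - 6.01*w - 2.44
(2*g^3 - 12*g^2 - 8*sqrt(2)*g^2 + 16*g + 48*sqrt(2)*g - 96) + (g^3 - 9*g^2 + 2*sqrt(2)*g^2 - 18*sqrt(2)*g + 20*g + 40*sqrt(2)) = 3*g^3 - 21*g^2 - 6*sqrt(2)*g^2 + 36*g + 30*sqrt(2)*g - 96 + 40*sqrt(2)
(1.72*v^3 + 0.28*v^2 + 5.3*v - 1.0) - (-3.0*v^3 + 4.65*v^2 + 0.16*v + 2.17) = 4.72*v^3 - 4.37*v^2 + 5.14*v - 3.17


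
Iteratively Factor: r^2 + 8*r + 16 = (r + 4)*(r + 4)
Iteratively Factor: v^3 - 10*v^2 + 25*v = (v - 5)*(v^2 - 5*v) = v*(v - 5)*(v - 5)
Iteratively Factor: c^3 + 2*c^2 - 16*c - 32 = (c + 4)*(c^2 - 2*c - 8) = (c + 2)*(c + 4)*(c - 4)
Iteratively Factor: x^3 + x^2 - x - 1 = (x - 1)*(x^2 + 2*x + 1) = (x - 1)*(x + 1)*(x + 1)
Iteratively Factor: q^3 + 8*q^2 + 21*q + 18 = (q + 2)*(q^2 + 6*q + 9) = (q + 2)*(q + 3)*(q + 3)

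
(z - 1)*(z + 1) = z^2 - 1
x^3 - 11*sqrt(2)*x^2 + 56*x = x*(x - 7*sqrt(2))*(x - 4*sqrt(2))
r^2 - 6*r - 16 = (r - 8)*(r + 2)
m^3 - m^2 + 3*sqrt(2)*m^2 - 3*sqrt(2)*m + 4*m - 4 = (m - 1)*(m + sqrt(2))*(m + 2*sqrt(2))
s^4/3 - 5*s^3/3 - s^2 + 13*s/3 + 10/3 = (s/3 + 1/3)*(s - 5)*(s - 2)*(s + 1)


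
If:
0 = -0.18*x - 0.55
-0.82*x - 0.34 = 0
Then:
No Solution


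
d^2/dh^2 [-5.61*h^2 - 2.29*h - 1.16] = -11.2200000000000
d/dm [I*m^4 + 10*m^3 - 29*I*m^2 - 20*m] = 4*I*m^3 + 30*m^2 - 58*I*m - 20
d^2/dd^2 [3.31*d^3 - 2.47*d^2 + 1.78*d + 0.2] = 19.86*d - 4.94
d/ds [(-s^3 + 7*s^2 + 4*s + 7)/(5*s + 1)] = (-10*s^3 + 32*s^2 + 14*s - 31)/(25*s^2 + 10*s + 1)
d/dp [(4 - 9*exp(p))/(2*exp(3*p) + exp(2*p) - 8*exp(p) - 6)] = (2*(9*exp(p) - 4)*(3*exp(2*p) + exp(p) - 4) - 18*exp(3*p) - 9*exp(2*p) + 72*exp(p) + 54)*exp(p)/(2*exp(3*p) + exp(2*p) - 8*exp(p) - 6)^2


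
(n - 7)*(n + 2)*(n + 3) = n^3 - 2*n^2 - 29*n - 42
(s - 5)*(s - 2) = s^2 - 7*s + 10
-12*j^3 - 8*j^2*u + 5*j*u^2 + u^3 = (-2*j + u)*(j + u)*(6*j + u)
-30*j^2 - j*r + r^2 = (-6*j + r)*(5*j + r)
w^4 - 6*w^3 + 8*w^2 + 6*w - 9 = (w - 3)^2*(w - 1)*(w + 1)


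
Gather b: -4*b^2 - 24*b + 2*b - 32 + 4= -4*b^2 - 22*b - 28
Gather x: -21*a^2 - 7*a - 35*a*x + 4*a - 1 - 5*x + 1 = -21*a^2 - 3*a + x*(-35*a - 5)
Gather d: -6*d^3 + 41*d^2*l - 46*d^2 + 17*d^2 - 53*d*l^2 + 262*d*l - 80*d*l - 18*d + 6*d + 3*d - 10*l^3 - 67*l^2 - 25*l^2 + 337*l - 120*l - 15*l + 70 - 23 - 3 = -6*d^3 + d^2*(41*l - 29) + d*(-53*l^2 + 182*l - 9) - 10*l^3 - 92*l^2 + 202*l + 44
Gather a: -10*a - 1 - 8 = -10*a - 9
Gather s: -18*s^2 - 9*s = -18*s^2 - 9*s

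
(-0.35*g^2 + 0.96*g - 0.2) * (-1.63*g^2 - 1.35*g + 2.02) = 0.5705*g^4 - 1.0923*g^3 - 1.677*g^2 + 2.2092*g - 0.404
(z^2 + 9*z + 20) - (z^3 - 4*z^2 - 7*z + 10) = -z^3 + 5*z^2 + 16*z + 10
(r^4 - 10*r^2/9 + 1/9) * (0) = 0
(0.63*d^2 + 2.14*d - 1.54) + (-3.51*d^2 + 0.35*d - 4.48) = -2.88*d^2 + 2.49*d - 6.02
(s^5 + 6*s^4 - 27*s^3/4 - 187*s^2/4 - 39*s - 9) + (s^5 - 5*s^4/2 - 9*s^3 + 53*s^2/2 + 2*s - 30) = 2*s^5 + 7*s^4/2 - 63*s^3/4 - 81*s^2/4 - 37*s - 39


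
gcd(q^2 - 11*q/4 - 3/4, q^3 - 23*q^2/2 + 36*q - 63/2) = q - 3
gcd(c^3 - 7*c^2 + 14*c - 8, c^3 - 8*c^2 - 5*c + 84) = c - 4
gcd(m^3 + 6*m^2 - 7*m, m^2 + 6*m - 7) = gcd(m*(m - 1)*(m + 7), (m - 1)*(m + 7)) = m^2 + 6*m - 7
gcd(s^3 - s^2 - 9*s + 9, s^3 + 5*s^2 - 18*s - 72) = s + 3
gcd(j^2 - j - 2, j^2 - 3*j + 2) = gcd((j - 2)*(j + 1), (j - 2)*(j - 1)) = j - 2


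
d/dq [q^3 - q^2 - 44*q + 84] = 3*q^2 - 2*q - 44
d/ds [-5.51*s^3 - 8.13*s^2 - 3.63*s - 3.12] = -16.53*s^2 - 16.26*s - 3.63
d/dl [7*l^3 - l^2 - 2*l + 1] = 21*l^2 - 2*l - 2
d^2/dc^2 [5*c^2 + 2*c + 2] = 10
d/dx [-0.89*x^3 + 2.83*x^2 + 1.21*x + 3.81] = -2.67*x^2 + 5.66*x + 1.21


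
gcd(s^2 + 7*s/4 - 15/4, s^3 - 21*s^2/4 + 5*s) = s - 5/4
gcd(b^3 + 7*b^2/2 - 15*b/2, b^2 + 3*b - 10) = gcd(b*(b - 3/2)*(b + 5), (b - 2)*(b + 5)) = b + 5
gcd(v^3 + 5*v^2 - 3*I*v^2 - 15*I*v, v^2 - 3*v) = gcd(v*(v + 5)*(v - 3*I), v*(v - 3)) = v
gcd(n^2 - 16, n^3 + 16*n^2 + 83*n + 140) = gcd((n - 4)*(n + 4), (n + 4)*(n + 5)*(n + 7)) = n + 4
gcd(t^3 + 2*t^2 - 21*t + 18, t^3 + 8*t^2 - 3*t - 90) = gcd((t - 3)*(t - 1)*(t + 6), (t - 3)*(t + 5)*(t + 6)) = t^2 + 3*t - 18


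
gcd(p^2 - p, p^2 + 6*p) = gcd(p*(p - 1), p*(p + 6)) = p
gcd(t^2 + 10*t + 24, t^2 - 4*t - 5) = 1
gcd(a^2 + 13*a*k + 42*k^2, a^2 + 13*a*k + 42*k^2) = a^2 + 13*a*k + 42*k^2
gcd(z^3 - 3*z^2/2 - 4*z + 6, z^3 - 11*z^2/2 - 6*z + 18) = z^2 + z/2 - 3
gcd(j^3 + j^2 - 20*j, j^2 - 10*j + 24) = j - 4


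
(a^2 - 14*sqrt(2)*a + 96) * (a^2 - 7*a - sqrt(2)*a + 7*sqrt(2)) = a^4 - 15*sqrt(2)*a^3 - 7*a^3 + 124*a^2 + 105*sqrt(2)*a^2 - 868*a - 96*sqrt(2)*a + 672*sqrt(2)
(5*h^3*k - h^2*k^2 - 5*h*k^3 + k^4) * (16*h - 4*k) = 80*h^4*k - 36*h^3*k^2 - 76*h^2*k^3 + 36*h*k^4 - 4*k^5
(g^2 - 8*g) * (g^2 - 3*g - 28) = g^4 - 11*g^3 - 4*g^2 + 224*g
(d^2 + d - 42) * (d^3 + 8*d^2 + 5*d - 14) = d^5 + 9*d^4 - 29*d^3 - 345*d^2 - 224*d + 588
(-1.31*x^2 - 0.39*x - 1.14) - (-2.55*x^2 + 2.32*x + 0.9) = 1.24*x^2 - 2.71*x - 2.04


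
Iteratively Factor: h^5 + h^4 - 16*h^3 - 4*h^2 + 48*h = (h + 4)*(h^4 - 3*h^3 - 4*h^2 + 12*h) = (h - 3)*(h + 4)*(h^3 - 4*h) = h*(h - 3)*(h + 4)*(h^2 - 4) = h*(h - 3)*(h - 2)*(h + 4)*(h + 2)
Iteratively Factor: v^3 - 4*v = (v + 2)*(v^2 - 2*v) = v*(v + 2)*(v - 2)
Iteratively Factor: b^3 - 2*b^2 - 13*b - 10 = (b + 2)*(b^2 - 4*b - 5) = (b - 5)*(b + 2)*(b + 1)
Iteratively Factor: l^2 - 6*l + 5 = (l - 5)*(l - 1)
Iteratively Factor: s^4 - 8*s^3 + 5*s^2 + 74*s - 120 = (s - 4)*(s^3 - 4*s^2 - 11*s + 30) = (s - 4)*(s + 3)*(s^2 - 7*s + 10) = (s - 5)*(s - 4)*(s + 3)*(s - 2)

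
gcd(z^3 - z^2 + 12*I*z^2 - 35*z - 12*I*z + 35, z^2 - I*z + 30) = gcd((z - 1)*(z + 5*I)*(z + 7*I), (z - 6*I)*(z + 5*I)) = z + 5*I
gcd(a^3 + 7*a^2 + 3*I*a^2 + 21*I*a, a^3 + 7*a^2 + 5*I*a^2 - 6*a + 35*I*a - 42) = a^2 + a*(7 + 3*I) + 21*I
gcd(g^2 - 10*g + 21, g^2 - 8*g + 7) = g - 7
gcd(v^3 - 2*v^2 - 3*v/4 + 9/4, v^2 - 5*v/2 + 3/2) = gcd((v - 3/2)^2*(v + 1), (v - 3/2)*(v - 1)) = v - 3/2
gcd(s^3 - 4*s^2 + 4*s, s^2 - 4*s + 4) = s^2 - 4*s + 4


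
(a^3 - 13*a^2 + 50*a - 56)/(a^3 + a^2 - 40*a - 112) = (a^2 - 6*a + 8)/(a^2 + 8*a + 16)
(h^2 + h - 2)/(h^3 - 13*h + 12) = (h + 2)/(h^2 + h - 12)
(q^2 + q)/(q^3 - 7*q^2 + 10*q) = (q + 1)/(q^2 - 7*q + 10)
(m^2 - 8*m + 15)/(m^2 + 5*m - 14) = (m^2 - 8*m + 15)/(m^2 + 5*m - 14)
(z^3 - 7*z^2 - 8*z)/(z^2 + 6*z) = (z^2 - 7*z - 8)/(z + 6)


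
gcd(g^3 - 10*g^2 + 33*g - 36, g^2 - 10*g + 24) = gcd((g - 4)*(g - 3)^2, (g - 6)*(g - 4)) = g - 4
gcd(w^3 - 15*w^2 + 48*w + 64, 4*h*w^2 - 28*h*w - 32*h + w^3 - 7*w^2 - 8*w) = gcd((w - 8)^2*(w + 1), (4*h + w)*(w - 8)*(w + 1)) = w^2 - 7*w - 8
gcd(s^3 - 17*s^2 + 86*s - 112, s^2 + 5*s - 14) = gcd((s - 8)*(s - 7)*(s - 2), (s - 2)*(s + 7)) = s - 2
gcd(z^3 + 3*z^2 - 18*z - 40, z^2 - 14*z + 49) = 1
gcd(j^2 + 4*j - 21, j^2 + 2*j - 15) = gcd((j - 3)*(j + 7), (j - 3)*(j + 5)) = j - 3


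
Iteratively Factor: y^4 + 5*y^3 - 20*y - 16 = (y + 4)*(y^3 + y^2 - 4*y - 4) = (y + 2)*(y + 4)*(y^2 - y - 2) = (y + 1)*(y + 2)*(y + 4)*(y - 2)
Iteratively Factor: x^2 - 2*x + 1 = (x - 1)*(x - 1)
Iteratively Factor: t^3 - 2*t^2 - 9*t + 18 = (t - 3)*(t^2 + t - 6) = (t - 3)*(t - 2)*(t + 3)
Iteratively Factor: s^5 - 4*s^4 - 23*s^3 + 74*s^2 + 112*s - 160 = (s - 5)*(s^4 + s^3 - 18*s^2 - 16*s + 32) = (s - 5)*(s + 2)*(s^3 - s^2 - 16*s + 16) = (s - 5)*(s - 4)*(s + 2)*(s^2 + 3*s - 4) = (s - 5)*(s - 4)*(s + 2)*(s + 4)*(s - 1)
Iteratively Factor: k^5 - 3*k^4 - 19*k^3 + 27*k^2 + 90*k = (k)*(k^4 - 3*k^3 - 19*k^2 + 27*k + 90) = k*(k - 5)*(k^3 + 2*k^2 - 9*k - 18) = k*(k - 5)*(k + 2)*(k^2 - 9) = k*(k - 5)*(k - 3)*(k + 2)*(k + 3)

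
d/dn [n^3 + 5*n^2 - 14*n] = 3*n^2 + 10*n - 14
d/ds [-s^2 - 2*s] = -2*s - 2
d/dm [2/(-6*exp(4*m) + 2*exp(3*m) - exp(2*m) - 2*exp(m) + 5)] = 4*(12*exp(3*m) - 3*exp(2*m) + exp(m) + 1)*exp(m)/(6*exp(4*m) - 2*exp(3*m) + exp(2*m) + 2*exp(m) - 5)^2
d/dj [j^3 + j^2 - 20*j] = 3*j^2 + 2*j - 20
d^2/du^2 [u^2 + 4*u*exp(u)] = 4*u*exp(u) + 8*exp(u) + 2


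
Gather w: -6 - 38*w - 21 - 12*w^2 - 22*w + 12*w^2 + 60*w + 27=0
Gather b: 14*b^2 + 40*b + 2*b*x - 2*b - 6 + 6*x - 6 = 14*b^2 + b*(2*x + 38) + 6*x - 12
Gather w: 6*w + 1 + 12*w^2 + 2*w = 12*w^2 + 8*w + 1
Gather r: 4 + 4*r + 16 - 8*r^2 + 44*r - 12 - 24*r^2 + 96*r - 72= -32*r^2 + 144*r - 64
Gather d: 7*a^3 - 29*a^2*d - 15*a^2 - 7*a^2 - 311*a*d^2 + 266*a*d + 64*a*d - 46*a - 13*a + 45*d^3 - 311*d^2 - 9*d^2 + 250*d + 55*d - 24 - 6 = 7*a^3 - 22*a^2 - 59*a + 45*d^3 + d^2*(-311*a - 320) + d*(-29*a^2 + 330*a + 305) - 30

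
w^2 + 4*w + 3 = (w + 1)*(w + 3)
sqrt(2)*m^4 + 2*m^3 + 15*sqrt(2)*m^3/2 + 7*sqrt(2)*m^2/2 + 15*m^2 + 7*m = m*(m + 7)*(m + sqrt(2))*(sqrt(2)*m + sqrt(2)/2)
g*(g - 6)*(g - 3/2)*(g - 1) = g^4 - 17*g^3/2 + 33*g^2/2 - 9*g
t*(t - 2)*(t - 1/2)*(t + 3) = t^4 + t^3/2 - 13*t^2/2 + 3*t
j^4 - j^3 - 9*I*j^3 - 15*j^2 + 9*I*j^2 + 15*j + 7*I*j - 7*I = (j - 1)*(j - 7*I)*(j - I)^2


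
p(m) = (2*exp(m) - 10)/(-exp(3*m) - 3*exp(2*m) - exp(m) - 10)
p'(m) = (2*exp(m) - 10)*(3*exp(3*m) + 6*exp(2*m) + exp(m))/(-exp(3*m) - 3*exp(2*m) - exp(m) - 10)^2 + 2*exp(m)/(-exp(3*m) - 3*exp(2*m) - exp(m) - 10) = 2*((exp(m) - 5)*(3*exp(2*m) + 6*exp(m) + 1) - exp(3*m) - 3*exp(2*m) - exp(m) - 10)*exp(m)/(exp(3*m) + 3*exp(2*m) + exp(m) + 10)^2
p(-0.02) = 0.54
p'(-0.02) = -0.48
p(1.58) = 0.00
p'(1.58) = -0.05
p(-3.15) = 0.99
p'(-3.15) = -0.01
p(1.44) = 0.01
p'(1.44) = -0.08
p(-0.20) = 0.63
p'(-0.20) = -0.43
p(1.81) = -0.01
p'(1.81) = -0.02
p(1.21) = 0.04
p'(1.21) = -0.16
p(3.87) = -0.00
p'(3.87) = 0.00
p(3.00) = 0.00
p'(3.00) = 0.00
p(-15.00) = 1.00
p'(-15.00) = 0.00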